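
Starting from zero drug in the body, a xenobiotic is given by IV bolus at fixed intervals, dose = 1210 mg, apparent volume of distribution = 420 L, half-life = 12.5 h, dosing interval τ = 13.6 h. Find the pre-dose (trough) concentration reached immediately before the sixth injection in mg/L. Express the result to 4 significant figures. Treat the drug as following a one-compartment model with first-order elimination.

C₀ per dose = Dose / Vd = 1210 / 420 = 2.881 mg/L
k = ln2 / t½ = 0.693147 / 12.5 = 0.05545 h⁻¹
Fraction remaining after one interval: r = e^(−kτ) = e^(−0.05545 × 13.6) = 0.4704
Before dose 6, 5 doses have been given (aged 1τ, 2τ, 3τ, 4τ, 5τ).
C_trough = C₀ × (r + r² + … + r^5) = C₀ × r(1−r^5)/(1−r)
        = 2.881 × 0.4704 × (1 − 0.02303) / (1 − 0.4704) = 2.500 mg/L

2.500 mg/L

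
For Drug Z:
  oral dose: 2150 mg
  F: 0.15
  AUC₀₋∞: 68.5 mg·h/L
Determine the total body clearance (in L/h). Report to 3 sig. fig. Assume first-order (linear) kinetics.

4.71 L/h

CL = F·Dose / AUC = 0.15 × 2150 / 68.5 = 4.708 L/h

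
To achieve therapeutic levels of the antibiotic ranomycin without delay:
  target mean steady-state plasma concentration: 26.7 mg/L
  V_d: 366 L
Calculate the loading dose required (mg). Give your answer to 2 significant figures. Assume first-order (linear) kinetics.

LD = Css × Vd = 26.7 × 366 = 9772 mg

9800 mg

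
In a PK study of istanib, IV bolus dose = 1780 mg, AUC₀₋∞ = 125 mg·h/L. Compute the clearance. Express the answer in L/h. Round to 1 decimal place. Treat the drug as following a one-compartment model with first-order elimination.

14.2 L/h

CL = Dose / AUC = 1780 / 125 = 14.24 L/h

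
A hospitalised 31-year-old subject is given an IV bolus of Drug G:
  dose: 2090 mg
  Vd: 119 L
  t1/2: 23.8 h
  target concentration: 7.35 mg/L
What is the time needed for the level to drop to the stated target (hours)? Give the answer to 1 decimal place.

29.9 h

C₀ = Dose / Vd = 2090 / 119 = 17.56 mg/L
k = ln2 / t½ = 0.693147 / 23.8 = 0.02912 h⁻¹
t = ln(C₀ / C) / k = ln(17.56 / 7.35) / 0.02912
  = ln(2.389) / 0.02912 = 0.8709 / 0.02912 = 29.91 h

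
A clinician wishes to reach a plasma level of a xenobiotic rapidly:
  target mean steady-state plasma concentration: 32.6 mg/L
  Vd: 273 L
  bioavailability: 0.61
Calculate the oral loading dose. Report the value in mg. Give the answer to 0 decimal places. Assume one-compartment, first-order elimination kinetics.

14590 mg

LD = Css × Vd / F = 32.6 × 273 / 0.61 = 14590 mg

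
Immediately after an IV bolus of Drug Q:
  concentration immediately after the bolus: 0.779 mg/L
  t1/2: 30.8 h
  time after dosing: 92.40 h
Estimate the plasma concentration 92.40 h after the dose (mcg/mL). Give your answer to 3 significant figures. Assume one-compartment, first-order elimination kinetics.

k = ln2 / t½ = 0.693147 / 30.8 = 0.02250 h⁻¹
t / t½ = 92.40 / 30.8 = 3 half-lives
C = C₀ × (1/2)^3 = 0.7790 × 0.1250 = 0.09738 mg/L
(0.09738 mg/L = 0.09738 mcg/mL)

0.0974 mcg/mL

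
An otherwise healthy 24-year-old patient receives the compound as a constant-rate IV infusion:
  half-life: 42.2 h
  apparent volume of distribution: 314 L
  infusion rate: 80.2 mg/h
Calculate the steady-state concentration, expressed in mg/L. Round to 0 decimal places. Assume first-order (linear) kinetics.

k = ln2 / t½ = 0.693147 / 42.2 = 0.01643 h⁻¹
CL = k × Vd = 0.01643 × 314 = 5.159 L/h
At steady state Css = R₀ / CL = 80.2 / 5.159 = 15.55 mg/L

16 mg/L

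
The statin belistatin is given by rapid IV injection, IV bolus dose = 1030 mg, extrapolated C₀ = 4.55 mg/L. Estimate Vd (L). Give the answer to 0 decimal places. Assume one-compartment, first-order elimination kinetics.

226 L

Vd = Dose / C₀ = 1030 / 4.55 = 226.4 L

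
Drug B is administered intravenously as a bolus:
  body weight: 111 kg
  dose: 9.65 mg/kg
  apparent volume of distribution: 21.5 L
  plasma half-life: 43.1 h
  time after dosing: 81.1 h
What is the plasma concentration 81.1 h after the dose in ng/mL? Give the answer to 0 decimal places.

Total dose = 9.65 × 111 = 1071 mg
C₀ = Dose / Vd = 1071 / 21.5 = 49.81 mg/L
k = ln2 / t½ = 0.693147 / 43.1 = 0.01608 h⁻¹
C = C₀ · e^(−k·t) = 49.81 × e^(−0.01608 × 81.1)
  = 49.81 × 0.2714 = 13.52 mg/L
Convert: 13.52 mg/L × 1000 = 13520 ng/mL

13520 ng/mL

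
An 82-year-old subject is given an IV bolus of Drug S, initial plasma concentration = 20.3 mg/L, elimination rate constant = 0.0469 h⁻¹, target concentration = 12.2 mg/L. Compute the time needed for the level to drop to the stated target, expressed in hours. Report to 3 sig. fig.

10.9 h

t = ln(C₀ / C) / k = ln(20.30 / 12.2) / 0.04690
  = ln(1.664) / 0.04690 = 0.5092 / 0.04690 = 10.86 h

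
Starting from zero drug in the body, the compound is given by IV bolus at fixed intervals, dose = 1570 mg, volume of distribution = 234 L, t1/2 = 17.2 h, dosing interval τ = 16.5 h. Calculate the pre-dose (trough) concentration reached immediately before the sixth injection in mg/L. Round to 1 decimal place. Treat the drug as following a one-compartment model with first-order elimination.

6.8 mg/L

C₀ per dose = Dose / Vd = 1570 / 234 = 6.709 mg/L
k = ln2 / t½ = 0.693147 / 17.2 = 0.04030 h⁻¹
Fraction remaining after one interval: r = e^(−kτ) = e^(−0.04030 × 16.5) = 0.5143
Before dose 6, 5 doses have been given (aged 1τ, 2τ, 3τ, 4τ, 5τ).
C_trough = C₀ × (r + r² + … + r^5) = C₀ × r(1−r^5)/(1−r)
        = 6.709 × 0.5143 × (1 − 0.03598) / (1 − 0.5143) = 6.848 mg/L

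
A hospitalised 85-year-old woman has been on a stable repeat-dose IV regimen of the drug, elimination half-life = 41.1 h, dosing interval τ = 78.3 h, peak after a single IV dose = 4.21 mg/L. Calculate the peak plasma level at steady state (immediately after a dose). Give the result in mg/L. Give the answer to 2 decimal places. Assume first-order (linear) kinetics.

5.74 mg/L

k = ln2 / t½ = 0.693147 / 41.1 = 0.01686 h⁻¹
e^(−kτ) = e^(−0.01686 × 78.3) = 0.2671
Accumulation ratio R = 1 / (1 − e^(−kτ)) = 1 / (1 − 0.2671) = 1.364
Steady-state peak = C₀ × R = 4.21 × 1.364 = 5.742 mg/L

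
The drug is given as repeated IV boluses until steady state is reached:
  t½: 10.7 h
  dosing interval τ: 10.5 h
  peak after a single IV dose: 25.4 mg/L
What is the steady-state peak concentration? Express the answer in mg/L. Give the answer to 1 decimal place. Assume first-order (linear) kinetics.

51.5 mg/L

k = ln2 / t½ = 0.693147 / 10.7 = 0.06478 h⁻¹
e^(−kτ) = e^(−0.06478 × 10.5) = 0.5065
Accumulation ratio R = 1 / (1 − e^(−kτ)) = 1 / (1 − 0.5065) = 2.026
Steady-state peak = C₀ × R = 25.4 × 2.026 = 51.46 mg/L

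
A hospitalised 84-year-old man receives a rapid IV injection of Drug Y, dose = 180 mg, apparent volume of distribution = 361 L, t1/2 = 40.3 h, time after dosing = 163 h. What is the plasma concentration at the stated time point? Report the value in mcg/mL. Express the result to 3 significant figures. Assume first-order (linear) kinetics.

0.0302 mcg/mL

C₀ = Dose / Vd = 180.0 / 361 = 0.4986 mg/L
k = ln2 / t½ = 0.693147 / 40.3 = 0.01720 h⁻¹
C = C₀ · e^(−k·t) = 0.4986 × e^(−0.01720 × 163)
  = 0.4986 × 0.06059 = 0.03021 mg/L
(0.03021 mg/L = 0.03021 mcg/mL)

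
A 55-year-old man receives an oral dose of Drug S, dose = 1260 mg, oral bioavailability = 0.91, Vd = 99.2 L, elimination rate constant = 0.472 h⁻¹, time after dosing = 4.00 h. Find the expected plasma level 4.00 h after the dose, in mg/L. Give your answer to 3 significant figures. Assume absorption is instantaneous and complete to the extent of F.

1.75 mg/L

Amount reaching circulation = F × Dose = 0.91 × 1260 = 1147 mg
C₀ = F·Dose / Vd = 1147 / 99.2 = 11.56 mg/L
C = C₀ · e^(−k·t) = 11.56 × e^(−0.4720 × 4.00)
  = 11.56 × 0.1514 = 1.750 mg/L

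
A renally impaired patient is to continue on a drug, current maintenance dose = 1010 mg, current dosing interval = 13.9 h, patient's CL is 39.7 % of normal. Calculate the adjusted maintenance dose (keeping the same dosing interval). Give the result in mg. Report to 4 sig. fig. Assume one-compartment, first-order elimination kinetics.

401.0 mg

To keep the same average steady-state level, dosing rate must scale with clearance.
CL ratio = 39.7 / 100 = 0.3970
New dose (same interval) = 1010 × 0.3970 = 401.0 mg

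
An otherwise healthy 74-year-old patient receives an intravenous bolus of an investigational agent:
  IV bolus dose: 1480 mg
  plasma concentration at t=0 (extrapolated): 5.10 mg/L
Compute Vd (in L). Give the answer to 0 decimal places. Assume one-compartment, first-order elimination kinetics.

Vd = Dose / C₀ = 1480 / 5.10 = 290.2 L

290 L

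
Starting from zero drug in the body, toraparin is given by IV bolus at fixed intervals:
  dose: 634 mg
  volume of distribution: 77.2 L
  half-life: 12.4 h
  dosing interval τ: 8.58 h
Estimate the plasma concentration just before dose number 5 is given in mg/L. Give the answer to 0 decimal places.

C₀ per dose = Dose / Vd = 634 / 77.2 = 8.212 mg/L
k = ln2 / t½ = 0.693147 / 12.4 = 0.05590 h⁻¹
Fraction remaining after one interval: r = e^(−kτ) = e^(−0.05590 × 8.58) = 0.6190
Before dose 5, 4 doses have been given (aged 1τ, 2τ, 3τ, 4τ).
C_trough = C₀ × (r + r² + … + r^4) = C₀ × r(1−r^4)/(1−r)
        = 8.212 × 0.6190 × (1 − 0.1468) / (1 − 0.6190) = 11.38 mg/L

11 mg/L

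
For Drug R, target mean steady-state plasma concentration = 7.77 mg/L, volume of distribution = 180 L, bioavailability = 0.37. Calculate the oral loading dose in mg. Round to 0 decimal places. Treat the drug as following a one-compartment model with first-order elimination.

3780 mg

LD = Css × Vd / F = 7.77 × 180 / 0.37 = 3780 mg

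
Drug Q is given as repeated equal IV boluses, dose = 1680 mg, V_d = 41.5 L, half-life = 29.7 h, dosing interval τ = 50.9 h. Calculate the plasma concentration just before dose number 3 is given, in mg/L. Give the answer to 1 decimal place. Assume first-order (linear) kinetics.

C₀ per dose = Dose / Vd = 1680 / 41.5 = 40.48 mg/L
k = ln2 / t½ = 0.693147 / 29.7 = 0.02334 h⁻¹
Fraction remaining after one interval: r = e^(−kτ) = e^(−0.02334 × 50.9) = 0.3048
Before dose 3, 2 doses have been given (aged 1τ, 2τ).
C_trough = C₀ × (r + r²) = 40.48 × (0.3048 + 0.09290) = 16.10 mg/L

16.1 mg/L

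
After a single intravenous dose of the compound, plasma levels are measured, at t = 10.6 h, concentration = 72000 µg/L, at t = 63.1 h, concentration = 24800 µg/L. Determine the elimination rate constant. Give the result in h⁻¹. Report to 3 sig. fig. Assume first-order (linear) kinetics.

k = ln(C₁/C₂) / (t₂ − t₁) = ln(72000/24800) / (63.1 − 10.6)
  = 1.066 / 52.50 = 0.02030 h⁻¹

0.0203 h⁻¹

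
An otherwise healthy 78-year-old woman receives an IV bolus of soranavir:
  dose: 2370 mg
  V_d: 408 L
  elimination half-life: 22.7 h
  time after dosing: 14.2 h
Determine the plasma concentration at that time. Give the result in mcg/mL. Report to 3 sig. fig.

C₀ = Dose / Vd = 2370 / 408 = 5.809 mg/L
k = ln2 / t½ = 0.693147 / 22.7 = 0.03054 h⁻¹
C = C₀ · e^(−k·t) = 5.809 × e^(−0.03054 × 14.2)
  = 5.809 × 0.6481 = 3.765 mg/L
(3.765 mg/L = 3.765 mcg/mL)

3.77 mcg/mL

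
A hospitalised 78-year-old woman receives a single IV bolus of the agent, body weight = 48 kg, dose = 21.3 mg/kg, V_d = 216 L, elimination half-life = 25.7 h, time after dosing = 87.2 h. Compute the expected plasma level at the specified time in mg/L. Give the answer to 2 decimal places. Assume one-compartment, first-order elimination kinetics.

Total dose = 21.3 × 48 = 1022 mg
C₀ = Dose / Vd = 1022 / 216 = 4.731 mg/L
k = ln2 / t½ = 0.693147 / 25.7 = 0.02697 h⁻¹
C = C₀ · e^(−k·t) = 4.731 × e^(−0.02697 × 87.2)
  = 4.731 × 0.09520 = 0.4504 mg/L

0.45 mg/L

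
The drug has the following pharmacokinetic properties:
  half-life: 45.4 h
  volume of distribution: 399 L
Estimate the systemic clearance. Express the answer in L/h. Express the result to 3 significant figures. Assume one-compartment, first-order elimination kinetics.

6.09 L/h

k = ln2 / t½ = 0.693147 / 45.4 = 0.01527 h⁻¹
CL = k × Vd = 0.01527 × 399 = 6.093 L/h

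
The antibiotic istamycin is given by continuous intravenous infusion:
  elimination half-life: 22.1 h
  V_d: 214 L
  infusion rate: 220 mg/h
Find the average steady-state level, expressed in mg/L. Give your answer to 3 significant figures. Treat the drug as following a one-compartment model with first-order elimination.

k = ln2 / t½ = 0.693147 / 22.1 = 0.03136 h⁻¹
CL = k × Vd = 0.03136 × 214 = 6.711 L/h
At steady state Css = R₀ / CL = 220 / 6.711 = 32.78 mg/L

32.8 mg/L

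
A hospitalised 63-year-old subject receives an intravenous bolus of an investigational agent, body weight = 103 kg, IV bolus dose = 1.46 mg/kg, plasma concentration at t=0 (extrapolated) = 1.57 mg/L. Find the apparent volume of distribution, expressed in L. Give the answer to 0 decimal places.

96 L

Dose = 1.46 × 103 = 150.4 mg
Vd = Dose / C₀ = 150.4 / 1.57 = 95.80 L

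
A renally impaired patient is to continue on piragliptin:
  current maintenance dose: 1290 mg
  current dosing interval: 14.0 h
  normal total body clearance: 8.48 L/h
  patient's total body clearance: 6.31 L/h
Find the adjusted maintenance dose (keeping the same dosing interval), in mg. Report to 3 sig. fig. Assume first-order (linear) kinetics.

960 mg

To keep the same average steady-state level, dosing rate must scale with clearance.
CL ratio = 6.31 / 8.48 = 0.7441
New dose (same interval) = 1290 × 0.7441 = 959.9 mg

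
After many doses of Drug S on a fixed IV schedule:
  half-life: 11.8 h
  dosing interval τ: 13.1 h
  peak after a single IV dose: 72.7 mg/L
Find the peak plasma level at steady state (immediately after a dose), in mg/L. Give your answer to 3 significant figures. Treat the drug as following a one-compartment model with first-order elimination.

135 mg/L

k = ln2 / t½ = 0.693147 / 11.8 = 0.05874 h⁻¹
e^(−kτ) = e^(−0.05874 × 13.1) = 0.4632
Accumulation ratio R = 1 / (1 − e^(−kτ)) = 1 / (1 − 0.4632) = 1.863
Steady-state peak = C₀ × R = 72.7 × 1.863 = 135.4 mg/L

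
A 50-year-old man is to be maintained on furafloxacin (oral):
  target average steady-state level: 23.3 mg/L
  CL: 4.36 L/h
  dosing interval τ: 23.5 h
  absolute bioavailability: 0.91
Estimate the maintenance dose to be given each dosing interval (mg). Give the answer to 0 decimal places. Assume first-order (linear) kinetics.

At steady state, F × (Dose/τ) = Css × CL.
Dose = Css × CL × τ / F = 23.3 × 4.360 × 23.5 / 0.91 = 2623 mg

2623 mg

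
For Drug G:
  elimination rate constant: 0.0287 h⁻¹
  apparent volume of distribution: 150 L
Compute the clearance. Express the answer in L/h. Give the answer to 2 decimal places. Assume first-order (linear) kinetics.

4.31 L/h

CL = k × Vd = 0.0287 × 150 = 4.305 L/h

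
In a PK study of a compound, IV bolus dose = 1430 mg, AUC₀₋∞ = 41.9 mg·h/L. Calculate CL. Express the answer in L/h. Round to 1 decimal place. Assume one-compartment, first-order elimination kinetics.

34.1 L/h

CL = Dose / AUC = 1430 / 41.9 = 34.13 L/h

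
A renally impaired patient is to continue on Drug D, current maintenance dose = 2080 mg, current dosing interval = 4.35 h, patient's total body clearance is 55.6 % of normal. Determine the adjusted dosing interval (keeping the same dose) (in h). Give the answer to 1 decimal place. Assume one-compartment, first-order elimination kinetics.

7.8 h

To keep the same average steady-state level, dosing rate must scale with clearance.
CL ratio = 55.6 / 100 = 0.5560
New interval (same dose) = 4.35 / 0.5560 = 7.824 h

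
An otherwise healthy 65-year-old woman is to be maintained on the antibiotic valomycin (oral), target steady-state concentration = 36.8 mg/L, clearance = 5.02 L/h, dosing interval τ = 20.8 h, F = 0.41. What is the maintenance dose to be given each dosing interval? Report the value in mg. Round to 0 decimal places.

9372 mg

At steady state, F × (Dose/τ) = Css × CL.
Dose = Css × CL × τ / F = 36.8 × 5.020 × 20.8 / 0.41 = 9372 mg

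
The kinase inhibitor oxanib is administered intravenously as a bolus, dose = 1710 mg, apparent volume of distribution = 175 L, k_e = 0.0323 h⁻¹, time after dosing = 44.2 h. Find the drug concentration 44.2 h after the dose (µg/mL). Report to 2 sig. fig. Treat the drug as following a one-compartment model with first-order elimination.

2.3 µg/mL

C₀ = Dose / Vd = 1710 / 175 = 9.771 mg/L
C = C₀ · e^(−k·t) = 9.771 × e^(−0.03230 × 44.2)
  = 9.771 × 0.2399 = 2.344 mg/L
(2.344 mg/L = 2.344 µg/mL)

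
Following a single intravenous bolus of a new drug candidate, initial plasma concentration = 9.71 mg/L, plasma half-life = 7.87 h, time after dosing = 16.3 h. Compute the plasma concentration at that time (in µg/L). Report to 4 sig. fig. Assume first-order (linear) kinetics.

2311 µg/L

k = ln2 / t½ = 0.693147 / 7.87 = 0.08807 h⁻¹
C = C₀ · e^(−k·t) = 9.710 × e^(−0.08807 × 16.3)
  = 9.710 × 0.2380 = 2.311 mg/L
Convert: 2.311 mg/L × 1000 = 2311 µg/L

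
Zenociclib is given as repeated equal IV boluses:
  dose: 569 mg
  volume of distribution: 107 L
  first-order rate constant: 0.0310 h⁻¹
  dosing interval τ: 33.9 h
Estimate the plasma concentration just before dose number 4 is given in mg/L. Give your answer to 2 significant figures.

2.7 mg/L

C₀ per dose = Dose / Vd = 569 / 107 = 5.318 mg/L
Fraction remaining after one interval: r = e^(−kτ) = e^(−0.03100 × 33.9) = 0.3496
Before dose 4, 3 doses have been given (aged 1τ, 2τ, 3τ).
C_trough = C₀ × (r + r² + … + r^3) = C₀ × r(1−r^3)/(1−r)
        = 5.318 × 0.3496 × (1 − 0.04273) / (1 − 0.3496) = 2.736 mg/L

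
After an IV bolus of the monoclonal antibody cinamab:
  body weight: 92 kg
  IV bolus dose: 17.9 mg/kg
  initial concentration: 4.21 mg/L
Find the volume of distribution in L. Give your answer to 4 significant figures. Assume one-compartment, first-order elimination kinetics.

Dose = 17.9 × 92 = 1647 mg
Vd = Dose / C₀ = 1647 / 4.21 = 391.2 L

391.2 L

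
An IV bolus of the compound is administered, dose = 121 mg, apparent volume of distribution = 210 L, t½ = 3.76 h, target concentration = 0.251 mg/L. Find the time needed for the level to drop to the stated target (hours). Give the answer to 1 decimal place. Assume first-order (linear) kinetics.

4.5 h

C₀ = Dose / Vd = 121.0 / 210 = 0.5762 mg/L
k = ln2 / t½ = 0.693147 / 3.76 = 0.1843 h⁻¹
t = ln(C₀ / C) / k = ln(0.5762 / 0.251) / 0.1843
  = ln(2.296) / 0.1843 = 0.8312 / 0.1843 = 4.510 h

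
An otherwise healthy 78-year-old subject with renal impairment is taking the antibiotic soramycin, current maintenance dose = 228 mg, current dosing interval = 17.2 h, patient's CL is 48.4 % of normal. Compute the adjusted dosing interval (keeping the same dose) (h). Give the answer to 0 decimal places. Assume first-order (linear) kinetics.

36 h

To keep the same average steady-state level, dosing rate must scale with clearance.
CL ratio = 48.4 / 100 = 0.4840
New interval (same dose) = 17.2 / 0.4840 = 35.54 h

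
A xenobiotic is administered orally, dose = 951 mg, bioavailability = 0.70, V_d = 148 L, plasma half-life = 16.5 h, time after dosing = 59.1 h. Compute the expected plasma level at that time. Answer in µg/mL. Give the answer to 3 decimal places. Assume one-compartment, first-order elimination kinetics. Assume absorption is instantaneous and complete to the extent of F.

Amount reaching circulation = F × Dose = 0.70 × 951.0 = 665.7 mg
C₀ = F·Dose / Vd = 665.7 / 148 = 4.498 mg/L
k = ln2 / t½ = 0.693147 / 16.5 = 0.04201 h⁻¹
C = C₀ · e^(−k·t) = 4.498 × e^(−0.04201 × 59.1)
  = 4.498 × 0.08351 = 0.3756 mg/L
(0.3756 mg/L = 0.3756 µg/mL)

0.376 µg/mL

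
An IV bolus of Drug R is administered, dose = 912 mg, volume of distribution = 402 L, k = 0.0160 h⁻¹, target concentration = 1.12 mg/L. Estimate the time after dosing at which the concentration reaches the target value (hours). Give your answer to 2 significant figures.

44 h

C₀ = Dose / Vd = 912.0 / 402 = 2.269 mg/L
t = ln(C₀ / C) / k = ln(2.269 / 1.12) / 0.01600
  = ln(2.026) / 0.01600 = 0.7061 / 0.01600 = 44.13 h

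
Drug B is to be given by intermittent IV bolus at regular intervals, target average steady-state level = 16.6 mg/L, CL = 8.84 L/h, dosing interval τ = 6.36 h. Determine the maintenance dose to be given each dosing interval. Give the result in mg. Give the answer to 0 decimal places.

933 mg

At steady state, Dose/τ = Css × CL.
Dose = Css × CL × τ = 16.6 × 8.840 × 6.36 = 933.3 mg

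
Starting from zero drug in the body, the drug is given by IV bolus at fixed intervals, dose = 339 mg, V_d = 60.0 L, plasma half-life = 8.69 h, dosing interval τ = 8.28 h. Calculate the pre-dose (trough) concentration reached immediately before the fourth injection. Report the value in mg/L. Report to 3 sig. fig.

5.21 mg/L

C₀ per dose = Dose / Vd = 339 / 60.0 = 5.650 mg/L
k = ln2 / t½ = 0.693147 / 8.69 = 0.07976 h⁻¹
Fraction remaining after one interval: r = e^(−kτ) = e^(−0.07976 × 8.28) = 0.5166
Before dose 4, 3 doses have been given (aged 1τ, 2τ, 3τ).
C_trough = C₀ × (r + r² + … + r^3) = C₀ × r(1−r^3)/(1−r)
        = 5.650 × 0.5166 × (1 − 0.1379) / (1 − 0.5166) = 5.205 mg/L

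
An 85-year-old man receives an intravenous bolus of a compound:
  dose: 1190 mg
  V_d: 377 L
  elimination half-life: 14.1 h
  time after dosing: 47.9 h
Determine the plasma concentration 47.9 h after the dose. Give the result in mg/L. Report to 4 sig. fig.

0.2996 mg/L

C₀ = Dose / Vd = 1190 / 377 = 3.156 mg/L
k = ln2 / t½ = 0.693147 / 14.1 = 0.04916 h⁻¹
C = C₀ · e^(−k·t) = 3.156 × e^(−0.04916 × 47.9)
  = 3.156 × 0.09492 = 0.2996 mg/L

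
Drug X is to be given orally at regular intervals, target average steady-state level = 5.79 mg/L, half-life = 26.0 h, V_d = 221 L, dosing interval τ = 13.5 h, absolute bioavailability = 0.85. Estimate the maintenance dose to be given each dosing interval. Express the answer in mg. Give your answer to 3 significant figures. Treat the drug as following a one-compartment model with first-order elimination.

k = ln2 / t½ = 0.693147 / 26.0 = 0.02666 h⁻¹
CL = k × Vd = 0.02666 × 221 = 5.892 L/h
At steady state, F × (Dose/τ) = Css × CL.
Dose = Css × CL × τ / F = 5.79 × 5.892 × 13.5 / 0.85 = 541.8 mg

542 mg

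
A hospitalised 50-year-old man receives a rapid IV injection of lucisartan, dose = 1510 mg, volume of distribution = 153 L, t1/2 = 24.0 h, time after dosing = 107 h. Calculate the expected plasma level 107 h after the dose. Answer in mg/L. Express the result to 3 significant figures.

0.449 mg/L

C₀ = Dose / Vd = 1510 / 153 = 9.869 mg/L
k = ln2 / t½ = 0.693147 / 24.0 = 0.02888 h⁻¹
C = C₀ · e^(−k·t) = 9.869 × e^(−0.02888 × 107)
  = 9.869 × 0.04549 = 0.4489 mg/L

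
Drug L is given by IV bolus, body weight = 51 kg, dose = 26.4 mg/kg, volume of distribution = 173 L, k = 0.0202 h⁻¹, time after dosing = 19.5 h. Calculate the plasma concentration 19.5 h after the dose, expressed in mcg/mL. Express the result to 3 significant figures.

Total dose = 26.4 × 51 = 1346 mg
C₀ = Dose / Vd = 1346 / 173 = 7.780 mg/L
C = C₀ · e^(−k·t) = 7.780 × e^(−0.02020 × 19.5)
  = 7.780 × 0.6744 = 5.247 mg/L
(5.247 mg/L = 5.247 mcg/mL)

5.25 mcg/mL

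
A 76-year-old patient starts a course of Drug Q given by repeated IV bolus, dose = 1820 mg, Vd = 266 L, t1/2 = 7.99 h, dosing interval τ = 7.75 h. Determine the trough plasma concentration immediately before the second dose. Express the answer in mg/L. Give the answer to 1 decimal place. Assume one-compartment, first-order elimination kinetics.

C₀ per dose = Dose / Vd = 1820 / 266 = 6.842 mg/L
k = ln2 / t½ = 0.693147 / 7.99 = 0.08675 h⁻¹
Fraction remaining after one interval: r = e^(−kτ) = e^(−0.08675 × 7.75) = 0.5105
Before dose 2, 1 dose has been given (aged 1τ).
C_trough = C₀ × r = 6.842 × 0.5105 = 3.493 mg/L

3.5 mg/L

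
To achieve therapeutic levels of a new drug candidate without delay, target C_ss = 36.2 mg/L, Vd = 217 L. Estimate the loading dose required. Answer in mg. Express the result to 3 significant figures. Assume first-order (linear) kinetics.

LD = Css × Vd = 36.2 × 217 = 7855 mg

7860 mg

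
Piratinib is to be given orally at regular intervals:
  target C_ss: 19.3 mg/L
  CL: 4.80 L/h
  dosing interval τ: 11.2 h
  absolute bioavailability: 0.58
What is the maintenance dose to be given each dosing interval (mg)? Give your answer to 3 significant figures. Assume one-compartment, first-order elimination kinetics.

At steady state, F × (Dose/τ) = Css × CL.
Dose = Css × CL × τ / F = 19.3 × 4.800 × 11.2 / 0.58 = 1789 mg

1790 mg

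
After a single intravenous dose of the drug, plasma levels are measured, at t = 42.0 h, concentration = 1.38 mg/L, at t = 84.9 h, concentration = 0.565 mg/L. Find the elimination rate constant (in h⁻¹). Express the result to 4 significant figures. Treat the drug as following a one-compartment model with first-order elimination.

0.02082 h⁻¹

k = ln(C₁/C₂) / (t₂ − t₁) = ln(1.38/0.565) / (84.9 − 42.0)
  = 0.8930 / 42.90 = 0.02082 h⁻¹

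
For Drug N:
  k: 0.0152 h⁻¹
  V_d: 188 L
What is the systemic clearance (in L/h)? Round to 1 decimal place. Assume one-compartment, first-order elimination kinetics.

CL = k × Vd = 0.0152 × 188 = 2.858 L/h

2.9 L/h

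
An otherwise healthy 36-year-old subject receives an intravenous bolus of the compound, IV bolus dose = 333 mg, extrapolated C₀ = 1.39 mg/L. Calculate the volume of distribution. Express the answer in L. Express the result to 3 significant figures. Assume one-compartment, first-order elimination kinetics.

240 L

Vd = Dose / C₀ = 333.0 / 1.39 = 239.6 L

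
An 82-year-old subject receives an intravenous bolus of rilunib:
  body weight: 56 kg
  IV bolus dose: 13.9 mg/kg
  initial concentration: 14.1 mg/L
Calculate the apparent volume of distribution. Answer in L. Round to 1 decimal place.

Dose = 13.9 × 56 = 778.4 mg
Vd = Dose / C₀ = 778.4 / 14.1 = 55.21 L

55.2 L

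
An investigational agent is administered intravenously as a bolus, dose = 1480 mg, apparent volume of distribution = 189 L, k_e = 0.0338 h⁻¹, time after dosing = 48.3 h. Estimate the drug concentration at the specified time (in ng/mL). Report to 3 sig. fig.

C₀ = Dose / Vd = 1480 / 189 = 7.831 mg/L
C = C₀ · e^(−k·t) = 7.831 × e^(−0.03380 × 48.3)
  = 7.831 × 0.1954 = 1.530 mg/L
Convert: 1.530 mg/L × 1000 = 1530 ng/mL

1530 ng/mL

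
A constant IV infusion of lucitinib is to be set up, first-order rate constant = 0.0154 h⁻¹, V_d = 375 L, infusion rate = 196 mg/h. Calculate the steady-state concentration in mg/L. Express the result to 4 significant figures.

CL = k × Vd = 0.01540 × 375 = 5.775 L/h
At steady state Css = R₀ / CL = 196 / 5.775 = 33.94 mg/L

33.94 mg/L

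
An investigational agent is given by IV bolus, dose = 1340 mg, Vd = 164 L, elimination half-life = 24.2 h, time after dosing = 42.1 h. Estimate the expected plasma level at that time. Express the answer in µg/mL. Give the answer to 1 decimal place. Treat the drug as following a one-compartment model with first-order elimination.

2.4 µg/mL

C₀ = Dose / Vd = 1340 / 164 = 8.171 mg/L
k = ln2 / t½ = 0.693147 / 24.2 = 0.02864 h⁻¹
C = C₀ · e^(−k·t) = 8.171 × e^(−0.02864 × 42.1)
  = 8.171 × 0.2995 = 2.447 mg/L
(2.447 mg/L = 2.447 µg/mL)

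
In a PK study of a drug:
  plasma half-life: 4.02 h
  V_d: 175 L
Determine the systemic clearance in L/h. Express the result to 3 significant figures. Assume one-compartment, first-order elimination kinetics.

k = ln2 / t½ = 0.693147 / 4.02 = 0.1724 h⁻¹
CL = k × Vd = 0.1724 × 175 = 30.17 L/h

30.2 L/h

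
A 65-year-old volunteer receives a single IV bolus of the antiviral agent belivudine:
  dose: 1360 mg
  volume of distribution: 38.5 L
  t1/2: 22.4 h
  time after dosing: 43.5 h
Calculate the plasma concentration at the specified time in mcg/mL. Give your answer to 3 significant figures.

C₀ = Dose / Vd = 1360 / 38.5 = 35.32 mg/L
k = ln2 / t½ = 0.693147 / 22.4 = 0.03094 h⁻¹
C = C₀ · e^(−k·t) = 35.32 × e^(−0.03094 × 43.5)
  = 35.32 × 0.2603 = 9.194 mg/L
(9.194 mg/L = 9.194 mcg/mL)

9.19 mcg/mL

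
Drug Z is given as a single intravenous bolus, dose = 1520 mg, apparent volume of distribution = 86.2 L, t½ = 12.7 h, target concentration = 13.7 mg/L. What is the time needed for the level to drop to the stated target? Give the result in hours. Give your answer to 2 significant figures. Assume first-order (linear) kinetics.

4.6 h

C₀ = Dose / Vd = 1520 / 86.2 = 17.63 mg/L
k = ln2 / t½ = 0.693147 / 12.7 = 0.05458 h⁻¹
t = ln(C₀ / C) / k = ln(17.63 / 13.7) / 0.05458
  = ln(1.287) / 0.05458 = 0.2523 / 0.05458 = 4.623 h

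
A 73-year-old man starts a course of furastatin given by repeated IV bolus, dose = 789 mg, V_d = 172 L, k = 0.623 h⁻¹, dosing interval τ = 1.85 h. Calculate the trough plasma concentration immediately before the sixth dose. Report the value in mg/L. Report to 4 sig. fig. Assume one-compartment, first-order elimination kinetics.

2.111 mg/L

C₀ per dose = Dose / Vd = 789 / 172 = 4.587 mg/L
Fraction remaining after one interval: r = e^(−kτ) = e^(−0.6230 × 1.85) = 0.3158
Before dose 6, 5 doses have been given (aged 1τ, 2τ, 3τ, 4τ, 5τ).
C_trough = C₀ × (r + r² + … + r^5) = C₀ × r(1−r^5)/(1−r)
        = 4.587 × 0.3158 × (1 − 0.003141) / (1 − 0.3158) = 2.111 mg/L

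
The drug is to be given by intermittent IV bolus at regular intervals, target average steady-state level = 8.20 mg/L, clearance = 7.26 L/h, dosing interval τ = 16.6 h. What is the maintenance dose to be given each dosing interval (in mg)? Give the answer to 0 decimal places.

988 mg

At steady state, Dose/τ = Css × CL.
Dose = Css × CL × τ = 8.20 × 7.260 × 16.6 = 988.2 mg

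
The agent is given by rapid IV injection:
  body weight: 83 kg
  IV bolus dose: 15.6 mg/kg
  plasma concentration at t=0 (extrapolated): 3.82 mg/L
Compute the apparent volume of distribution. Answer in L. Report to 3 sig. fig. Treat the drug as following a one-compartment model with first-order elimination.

Dose = 15.6 × 83 = 1295 mg
Vd = Dose / C₀ = 1295 / 3.82 = 339.0 L

339 L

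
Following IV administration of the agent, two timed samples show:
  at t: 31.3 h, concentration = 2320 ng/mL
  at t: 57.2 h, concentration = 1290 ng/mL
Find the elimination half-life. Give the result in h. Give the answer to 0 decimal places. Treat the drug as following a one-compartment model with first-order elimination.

31 h

k = ln(C₁/C₂) / (t₂ − t₁) = ln(2320/1290) / (57.2 − 31.3)
  = 0.5869 / 25.90 = 0.02266 h⁻¹
t½ = ln2 / k = 0.693147 / 0.02266 = 30.59 h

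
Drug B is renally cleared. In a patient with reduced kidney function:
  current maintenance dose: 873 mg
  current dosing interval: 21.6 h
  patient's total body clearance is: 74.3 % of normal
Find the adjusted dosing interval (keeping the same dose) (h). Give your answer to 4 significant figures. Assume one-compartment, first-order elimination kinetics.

29.07 h

To keep the same average steady-state level, dosing rate must scale with clearance.
CL ratio = 74.3 / 100 = 0.7430
New interval (same dose) = 21.6 / 0.7430 = 29.07 h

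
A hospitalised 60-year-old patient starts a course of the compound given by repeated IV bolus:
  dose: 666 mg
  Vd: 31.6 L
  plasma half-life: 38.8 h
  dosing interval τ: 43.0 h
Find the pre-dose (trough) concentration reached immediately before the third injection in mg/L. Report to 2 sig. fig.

14 mg/L

C₀ per dose = Dose / Vd = 666 / 31.6 = 21.08 mg/L
k = ln2 / t½ = 0.693147 / 38.8 = 0.01786 h⁻¹
Fraction remaining after one interval: r = e^(−kτ) = e^(−0.01786 × 43.0) = 0.4639
Before dose 3, 2 doses have been given (aged 1τ, 2τ).
C_trough = C₀ × (r + r²) = 21.08 × (0.4639 + 0.2152) = 14.32 mg/L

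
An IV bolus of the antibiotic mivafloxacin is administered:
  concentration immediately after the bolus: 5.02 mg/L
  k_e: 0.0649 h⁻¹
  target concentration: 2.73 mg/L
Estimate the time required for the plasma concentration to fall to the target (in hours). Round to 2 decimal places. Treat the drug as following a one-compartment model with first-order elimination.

t = ln(C₀ / C) / k = ln(5.020 / 2.73) / 0.06490
  = ln(1.839) / 0.06490 = 0.6092 / 0.06490 = 9.387 h

9.39 h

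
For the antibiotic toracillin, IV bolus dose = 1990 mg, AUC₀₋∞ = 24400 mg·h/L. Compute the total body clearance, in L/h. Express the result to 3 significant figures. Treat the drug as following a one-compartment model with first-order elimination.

0.0816 L/h

CL = Dose / AUC = 1990 / 24400 = 0.08156 L/h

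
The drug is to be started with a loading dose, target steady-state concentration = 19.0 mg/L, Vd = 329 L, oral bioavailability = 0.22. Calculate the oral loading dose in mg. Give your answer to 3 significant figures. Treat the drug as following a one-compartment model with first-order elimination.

LD = Css × Vd / F = 19.0 × 329 / 0.22 = 28410 mg

28400 mg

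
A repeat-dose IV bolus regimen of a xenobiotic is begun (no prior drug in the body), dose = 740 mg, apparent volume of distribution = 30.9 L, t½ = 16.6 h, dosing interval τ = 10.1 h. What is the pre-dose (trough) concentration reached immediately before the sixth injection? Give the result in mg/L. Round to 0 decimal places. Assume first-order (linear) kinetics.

C₀ per dose = Dose / Vd = 740 / 30.9 = 23.95 mg/L
k = ln2 / t½ = 0.693147 / 16.6 = 0.04176 h⁻¹
Fraction remaining after one interval: r = e^(−kτ) = e^(−0.04176 × 10.1) = 0.6559
Before dose 6, 5 doses have been given (aged 1τ, 2τ, 3τ, 4τ, 5τ).
C_trough = C₀ × (r + r² + … + r^5) = C₀ × r(1−r^5)/(1−r)
        = 23.95 × 0.6559 × (1 − 0.1214) / (1 − 0.6559) = 40.11 mg/L

40 mg/L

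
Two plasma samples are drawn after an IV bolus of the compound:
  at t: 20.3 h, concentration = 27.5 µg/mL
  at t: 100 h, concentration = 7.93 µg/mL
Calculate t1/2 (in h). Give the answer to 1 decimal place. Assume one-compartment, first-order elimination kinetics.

k = ln(C₁/C₂) / (t₂ − t₁) = ln(27.5/7.93) / (100 − 20.3)
  = 1.244 / 79.70 = 0.01561 h⁻¹
t½ = ln2 / k = 0.693147 / 0.01561 = 44.40 h

44.4 h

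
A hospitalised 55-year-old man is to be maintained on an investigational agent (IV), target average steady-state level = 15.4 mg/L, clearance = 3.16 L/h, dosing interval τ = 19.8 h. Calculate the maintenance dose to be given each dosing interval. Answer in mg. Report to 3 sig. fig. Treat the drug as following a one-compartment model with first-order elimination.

At steady state, Dose/τ = Css × CL.
Dose = Css × CL × τ = 15.4 × 3.160 × 19.8 = 963.5 mg

964 mg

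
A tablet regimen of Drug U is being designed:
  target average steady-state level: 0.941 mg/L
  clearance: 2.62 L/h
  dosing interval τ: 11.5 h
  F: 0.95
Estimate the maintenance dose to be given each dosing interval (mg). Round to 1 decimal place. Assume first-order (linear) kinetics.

At steady state, F × (Dose/τ) = Css × CL.
Dose = Css × CL × τ / F = 0.941 × 2.620 × 11.5 / 0.95 = 29.84 mg

29.8 mg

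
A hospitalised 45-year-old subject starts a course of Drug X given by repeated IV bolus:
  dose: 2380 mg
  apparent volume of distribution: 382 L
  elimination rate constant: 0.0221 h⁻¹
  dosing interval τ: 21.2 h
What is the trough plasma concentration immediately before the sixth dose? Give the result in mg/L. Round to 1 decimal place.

9.4 mg/L

C₀ per dose = Dose / Vd = 2380 / 382 = 6.230 mg/L
Fraction remaining after one interval: r = e^(−kτ) = e^(−0.02210 × 21.2) = 0.6259
Before dose 6, 5 doses have been given (aged 1τ, 2τ, 3τ, 4τ, 5τ).
C_trough = C₀ × (r + r² + … + r^5) = C₀ × r(1−r^5)/(1−r)
        = 6.230 × 0.6259 × (1 − 0.09606) / (1 − 0.6259) = 9.422 mg/L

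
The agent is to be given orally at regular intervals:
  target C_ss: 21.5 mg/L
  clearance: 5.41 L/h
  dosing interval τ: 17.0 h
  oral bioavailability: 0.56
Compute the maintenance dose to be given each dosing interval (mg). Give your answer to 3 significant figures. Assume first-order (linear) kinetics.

At steady state, F × (Dose/τ) = Css × CL.
Dose = Css × CL × τ / F = 21.5 × 5.410 × 17.0 / 0.56 = 3531 mg

3530 mg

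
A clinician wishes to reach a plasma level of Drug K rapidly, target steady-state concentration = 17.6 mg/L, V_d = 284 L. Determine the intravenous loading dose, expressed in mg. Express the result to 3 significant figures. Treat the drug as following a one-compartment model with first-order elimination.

5000 mg

LD = Css × Vd = 17.6 × 284 = 4998 mg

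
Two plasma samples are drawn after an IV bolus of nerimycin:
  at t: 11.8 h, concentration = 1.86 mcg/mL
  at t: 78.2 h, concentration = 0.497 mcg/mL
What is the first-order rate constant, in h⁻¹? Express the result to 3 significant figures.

0.0199 h⁻¹

k = ln(C₁/C₂) / (t₂ − t₁) = ln(1.86/0.497) / (78.2 − 11.8)
  = 1.320 / 66.40 = 0.01988 h⁻¹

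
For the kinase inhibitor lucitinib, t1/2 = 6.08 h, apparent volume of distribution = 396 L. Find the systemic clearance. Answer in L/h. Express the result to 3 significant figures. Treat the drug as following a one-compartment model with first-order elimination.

45.1 L/h

k = ln2 / t½ = 0.693147 / 6.08 = 0.1140 h⁻¹
CL = k × Vd = 0.1140 × 396 = 45.14 L/h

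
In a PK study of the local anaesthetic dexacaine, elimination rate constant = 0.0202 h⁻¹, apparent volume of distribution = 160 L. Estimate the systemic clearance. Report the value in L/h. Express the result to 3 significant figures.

CL = k × Vd = 0.0202 × 160 = 3.232 L/h

3.23 L/h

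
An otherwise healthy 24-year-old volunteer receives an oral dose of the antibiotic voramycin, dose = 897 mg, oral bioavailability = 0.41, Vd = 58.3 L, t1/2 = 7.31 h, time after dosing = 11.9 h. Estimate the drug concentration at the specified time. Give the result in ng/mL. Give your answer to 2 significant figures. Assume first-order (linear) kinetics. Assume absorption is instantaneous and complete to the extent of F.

2000 ng/mL

Amount reaching circulation = F × Dose = 0.41 × 897.0 = 367.8 mg
C₀ = F·Dose / Vd = 367.8 / 58.3 = 6.309 mg/L
k = ln2 / t½ = 0.693147 / 7.31 = 0.09482 h⁻¹
C = C₀ · e^(−k·t) = 6.309 × e^(−0.09482 × 11.9)
  = 6.309 × 0.3236 = 2.042 mg/L
Convert: 2.042 mg/L × 1000 = 2042 ng/mL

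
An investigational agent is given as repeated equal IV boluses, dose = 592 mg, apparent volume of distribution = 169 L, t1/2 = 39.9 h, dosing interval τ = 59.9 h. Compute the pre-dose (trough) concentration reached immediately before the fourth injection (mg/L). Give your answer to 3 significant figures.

1.83 mg/L

C₀ per dose = Dose / Vd = 592 / 169 = 3.503 mg/L
k = ln2 / t½ = 0.693147 / 39.9 = 0.01737 h⁻¹
Fraction remaining after one interval: r = e^(−kτ) = e^(−0.01737 × 59.9) = 0.3533
Before dose 4, 3 doses have been given (aged 1τ, 2τ, 3τ).
C_trough = C₀ × (r + r² + … + r^3) = C₀ × r(1−r^3)/(1−r)
        = 3.503 × 0.3533 × (1 − 0.04410) / (1 − 0.3533) = 1.829 mg/L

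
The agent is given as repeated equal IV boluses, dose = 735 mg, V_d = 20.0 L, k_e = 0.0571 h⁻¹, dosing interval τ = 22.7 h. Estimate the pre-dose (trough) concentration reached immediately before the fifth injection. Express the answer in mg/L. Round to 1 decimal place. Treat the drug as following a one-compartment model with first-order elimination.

C₀ per dose = Dose / Vd = 735 / 20.0 = 36.75 mg/L
Fraction remaining after one interval: r = e^(−kτ) = e^(−0.05710 × 22.7) = 0.2736
Before dose 5, 4 doses have been given (aged 1τ, 2τ, 3τ, 4τ).
C_trough = C₀ × (r + r² + … + r^4) = C₀ × r(1−r^4)/(1−r)
        = 36.75 × 0.2736 × (1 − 0.005604) / (1 − 0.2736) = 13.76 mg/L

13.8 mg/L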